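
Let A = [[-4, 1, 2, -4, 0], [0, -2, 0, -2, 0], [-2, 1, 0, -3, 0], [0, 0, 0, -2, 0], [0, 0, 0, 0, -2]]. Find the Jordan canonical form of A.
J = [[-2, 1, 0, 0, 0], [0, -2, 0, 0, 0], [0, 0, -2, 1, 0], [0, 0, 0, -2, 0], [0, 0, 0, 0, -2]]

The characteristic polynomial is det(xI - A) = (x + 2)^5, so the eigenvalues are -2 (algebraic multiplicity 5).

For λ = -2: rank(A + 2I) = 2, rank((A + 2I)^2) = 0. The eigenspace has dimension 5 - 2 = 3, so there are 3 Jordan blocks; the rank sequence gives block sizes [2, 2, 1].

Assembling the blocks gives the Jordan form J above.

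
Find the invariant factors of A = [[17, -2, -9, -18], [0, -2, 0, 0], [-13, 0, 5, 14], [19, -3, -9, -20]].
(x - 2)^2(x + 2)^2

The Jordan structure of A has elementary divisors (x + 2)^2, (x - 2)^2. Arranging the block sizes at each eigenvalue in decreasing order and taking row products gives the invariant factors.

Invariant factors (smallest first, each dividing the next): (x - 2)^2(x + 2)^2.

Check: the last factor (x - 2)^2(x + 2)^2 is the minimal polynomial, and the product (x - 2)^2(x + 2)^2 is the characteristic polynomial.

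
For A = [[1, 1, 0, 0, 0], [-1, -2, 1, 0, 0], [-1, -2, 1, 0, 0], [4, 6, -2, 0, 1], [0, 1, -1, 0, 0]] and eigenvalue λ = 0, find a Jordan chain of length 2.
v_1 = [[0, 0, 0, 1, 1]]^T, v_2 = [[0, 0, 0, 1, 0]]^T

We seek v_1 ∈ ker(A^2) \ ker(A), then set v_{i+1} = A v_i.

One such chain is v_1 = [[0, 0, 0, 1, 1]]^T, v_2 = [[0, 0, 0, 1, 0]]^T. Check: A v_2 = [[0, 0, 0, 0, 0]]^T = 0.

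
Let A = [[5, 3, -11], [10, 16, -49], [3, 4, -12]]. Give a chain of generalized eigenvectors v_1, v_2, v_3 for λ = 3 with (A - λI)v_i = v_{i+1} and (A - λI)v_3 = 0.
We seek v_1 ∈ ker((A - 3I)^3) \ ker((A - 3I)^2), then set v_{i+1} = (A - 3I) v_i.

One such chain is v_1 = [[-1, -10, -3]]^T, v_2 = [[1, 7, 2]]^T, v_3 = [[1, 3, 1]]^T. Check: (A - 3I) v_3 = [[0, 0, 0]]^T = 0.

v_1 = [[-1, -10, -3]]^T, v_2 = [[1, 7, 2]]^T, v_3 = [[1, 3, 1]]^T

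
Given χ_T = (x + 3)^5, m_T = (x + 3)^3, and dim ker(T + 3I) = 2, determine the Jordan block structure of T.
λ = -3: algebraic multiplicity 5 (exponent in χ_T), largest block size 3 (exponent in m_T), 2 blocks (geometric multiplicity). These force block sizes [3, 2].

Jordan blocks: (-3, 3), (-3, 2)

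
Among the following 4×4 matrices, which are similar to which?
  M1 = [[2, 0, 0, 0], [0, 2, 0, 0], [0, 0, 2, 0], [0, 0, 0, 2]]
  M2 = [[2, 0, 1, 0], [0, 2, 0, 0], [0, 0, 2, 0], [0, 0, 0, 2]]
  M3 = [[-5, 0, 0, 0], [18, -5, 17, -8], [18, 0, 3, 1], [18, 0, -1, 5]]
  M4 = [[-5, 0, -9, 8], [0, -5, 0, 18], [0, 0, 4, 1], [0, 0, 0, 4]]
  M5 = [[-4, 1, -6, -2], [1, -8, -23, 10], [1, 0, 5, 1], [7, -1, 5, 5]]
Characteristic polynomials: χ_{M1} = (x - 2)^4, χ_{M2} = (x - 2)^4, χ_{M3} = (x - 4)^2(x + 5)^2, χ_{M4} = (x - 4)^2(x + 5)^2, χ_{M5} = (x - 4)^2(x + 5)^2.

{M1}: invariant factors x - 2, x - 2, x - 2, x - 2.

{M2}: invariant factors x - 2, x - 2, (x - 2)^2.

{M3, M4}: invariant factors x + 5, (x - 4)^2(x + 5).

{M5}: invariant factors (x - 4)^2(x + 5)^2.

Matrices are similar if and only if their invariant-factor lists agree; the partition into similarity classes is {M1}, {M2}, {M3, M4}, {M5}.

4 classes: {M1}, {M2}, {M3, M4}, {M5}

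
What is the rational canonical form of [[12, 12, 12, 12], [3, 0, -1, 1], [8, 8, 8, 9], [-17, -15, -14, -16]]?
R = [[0, 0, 0, -12], [1, 0, 0, -9], [0, 1, 0, 3], [0, 0, 1, 4]]

The invariant factors of A (the non-unit diagonal entries of the Smith normal form of xI - A over ℚ[x]) are (x - 4)(x^3 - 3x - 3), each dividing the next. The characteristic polynomial is their product, (x - 4)(x^3 - 3x - 3).

The rational canonical form is the block-diagonal matrix of companion matrices C(f_i):
R = [[0, 0, 0, -12], [1, 0, 0, -9], [0, 1, 0, 3], [0, 0, 1, 4]].

Note the characteristic polynomial does not split into linear factors over ℚ, so A has no Jordan form over ℚ; the rational canonical form exists over any field.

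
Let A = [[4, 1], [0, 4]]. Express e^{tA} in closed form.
e^{tA} = [[e^{4*t}, t*e^{4*t}], [0, e^{4*t}]]

A has Jordan form J = [[4, 1], [0, 4]] with A = PJP^{-1}, so e^{tA} = P e^{tJ} P^{-1}.

For a Jordan block J_k(λ), e^{tJ_k(λ)} = e^{λt} · (I + tN + t^2 N^2/2! + ... + t^{k-1} N^{k-1}/(k-1)!) where N is the nilpotent superdiagonal part.

Assembling the blocks and conjugating back gives the entries of e^{tA} as shown above.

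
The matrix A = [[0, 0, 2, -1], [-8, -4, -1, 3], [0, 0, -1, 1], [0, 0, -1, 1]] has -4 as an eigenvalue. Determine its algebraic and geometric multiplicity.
algebraic multiplicity 1, geometric multiplicity 1

The characteristic polynomial is x^3(x + 4), so the factor x + 4 appears with exponent 1: the algebraic multiplicity is 1.

rank(A + 4I) = 3, so the eigenspace has dimension 4 - 3 = 1: the geometric multiplicity is 1.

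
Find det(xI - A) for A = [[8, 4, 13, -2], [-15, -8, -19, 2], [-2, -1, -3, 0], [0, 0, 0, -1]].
xI - A = [[x - 8, -4, -13, 2], [15, x + 8, 19, -2], [2, 1, x + 3, 0], [0, 0, 0, x + 1]].

Expanding det(xI - A) along the first row:
det(xI - A) = + (x - 8)·det([[x + 8, 19, -2], [1, x + 3, 0], [0, 0, x + 1]]) - (-4)·det([[15, 19, -2], [2, x + 3, 0], [0, 0, x + 1]]) + (-13)·det([[15, x + 8, -2], [2, 1, 0], [0, 0, x + 1]]) - (2)·det([[15, x + 8, 19], [2, 1, x + 3], [0, 0, 0]]).

Evaluating gives χ_A(x) = x^4 + 4x^3 + 6x^2 + 4x + 1 = (x + 1)^4.

χ_A(x) = (x + 1)^4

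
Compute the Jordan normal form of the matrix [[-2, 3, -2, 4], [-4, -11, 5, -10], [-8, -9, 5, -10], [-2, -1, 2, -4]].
The characteristic polynomial is det(xI - A) = x(x + 4)^3, so the eigenvalues are -4 (algebraic multiplicity 3), 0 (algebraic multiplicity 1).

For λ = -4: rank(A + 4I) = 3, rank((A + 4I)^2) = 2, rank((A + 4I)^3) = 1. The eigenspace has dimension 4 - 3 = 1, so there is 1 Jordan block; the rank sequence gives block sizes [3].

For λ = 0: algebraic multiplicity 1 gives one 1×1 block.

Assembling the blocks gives the Jordan form J above.

J = [[-4, 1, 0, 0], [0, -4, 1, 0], [0, 0, -4, 0], [0, 0, 0, 0]]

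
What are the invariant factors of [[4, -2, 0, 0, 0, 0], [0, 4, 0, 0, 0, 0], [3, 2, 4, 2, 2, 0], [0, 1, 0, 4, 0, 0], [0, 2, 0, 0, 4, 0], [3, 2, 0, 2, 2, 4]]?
The Jordan structure of A has elementary divisors (x - 4)^2, (x - 4)^2, (x - 4), (x - 4). Arranging the block sizes at each eigenvalue in decreasing order and taking row products gives the invariant factors.

Invariant factors (smallest first, each dividing the next): x - 4, x - 4, (x - 4)^2, (x - 4)^2.

Check: the last factor (x - 4)^2 is the minimal polynomial, and the product (x - 4)^6 is the characteristic polynomial.

x - 4, x - 4, (x - 4)^2, (x - 4)^2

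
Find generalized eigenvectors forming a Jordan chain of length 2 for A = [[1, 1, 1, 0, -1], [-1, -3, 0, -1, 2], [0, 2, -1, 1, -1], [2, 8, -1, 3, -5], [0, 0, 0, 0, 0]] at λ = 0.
We seek v_1 ∈ ker(A^2) \ ker(A), then set v_{i+1} = A v_i.

One such chain is v_1 = [[1, 0, 0, 0, 0]]^T, v_2 = [[1, -1, 0, 2, 0]]^T. Check: A v_2 = [[0, 0, 0, 0, 0]]^T = 0.

v_1 = [[1, 0, 0, 0, 0]]^T, v_2 = [[1, -1, 0, 2, 0]]^T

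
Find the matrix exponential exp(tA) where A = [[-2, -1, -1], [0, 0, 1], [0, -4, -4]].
A has Jordan form J = [[-2, 1, 0], [0, -2, 1], [0, 0, -2]] with A = PJP^{-1}, so e^{tA} = P e^{tJ} P^{-1}.

For a Jordan block J_k(λ), e^{tJ_k(λ)} = e^{λt} · (I + tN + t^2 N^2/2! + ... + t^{k-1} N^{k-1}/(k-1)!) where N is the nilpotent superdiagonal part.

Assembling the blocks and conjugating back gives the entries of e^{tA} as shown above.

e^{tA} = [[e^{-2*t}, t*(t - 1)*e^{-2*t}, t*(t - 2)*e^{-2*t}/2], [0, (2*t + 1)*e^{-2*t}, t*e^{-2*t}], [0, -4*t*e^{-2*t}, (1 - 2*t)*e^{-2*t}]]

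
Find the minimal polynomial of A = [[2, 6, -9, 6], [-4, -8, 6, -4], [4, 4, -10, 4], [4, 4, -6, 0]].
m_A(x) = (x + 4)^2

The characteristic polynomial factors as (x + 4)^4. The minimal polynomial is ∏(x - λ)^{k_λ} where k_λ is the size of the largest Jordan block at λ.

For λ = -4: rank(A + 4I) = 1, and the largest Jordan block has size 2 (the smallest k with rank((A + 4I)^k) = rank((A + 4I)^(k+1))).

So m_A(x) = (x + 4)^2.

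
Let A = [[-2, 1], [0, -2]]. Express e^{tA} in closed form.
e^{tA} = [[e^{-2*t}, t*e^{-2*t}], [0, e^{-2*t}]]

A has Jordan form J = [[-2, 1], [0, -2]] with A = PJP^{-1}, so e^{tA} = P e^{tJ} P^{-1}.

For a Jordan block J_k(λ), e^{tJ_k(λ)} = e^{λt} · (I + tN + t^2 N^2/2! + ... + t^{k-1} N^{k-1}/(k-1)!) where N is the nilpotent superdiagonal part.

Assembling the blocks and conjugating back gives the entries of e^{tA} as shown above.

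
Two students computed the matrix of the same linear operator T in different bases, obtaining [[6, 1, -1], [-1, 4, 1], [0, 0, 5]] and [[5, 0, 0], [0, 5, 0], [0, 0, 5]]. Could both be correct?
Both have characteristic polynomial (x - 5)^3, but the minimal polynomial of A is (x - 5)^2 while the minimal polynomial of B is x - 5. The minimal polynomial is a similarity invariant, so A and B are not similar.

No.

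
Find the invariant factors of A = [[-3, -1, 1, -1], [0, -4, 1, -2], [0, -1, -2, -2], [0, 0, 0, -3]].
The Jordan structure of A has elementary divisors (x + 3)^2, (x + 3)^2. Arranging the block sizes at each eigenvalue in decreasing order and taking row products gives the invariant factors.

Invariant factors (smallest first, each dividing the next): (x + 3)^2, (x + 3)^2.

Check: the last factor (x + 3)^2 is the minimal polynomial, and the product (x + 3)^4 is the characteristic polynomial.

(x + 3)^2, (x + 3)^2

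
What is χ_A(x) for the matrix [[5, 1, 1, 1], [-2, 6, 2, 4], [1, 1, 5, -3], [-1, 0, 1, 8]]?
χ_A(x) = (x - 6)^4

xI - A = [[x - 5, -1, -1, -1], [2, x - 6, -2, -4], [-1, -1, x - 5, 3], [1, 0, -1, x - 8]].

Expanding det(xI - A) along the first row:
det(xI - A) = + (x - 5)·det([[x - 6, -2, -4], [-1, x - 5, 3], [0, -1, x - 8]]) - (-1)·det([[2, -2, -4], [-1, x - 5, 3], [1, -1, x - 8]]) + (-1)·det([[2, x - 6, -4], [-1, -1, 3], [1, 0, x - 8]]) - (-1)·det([[2, x - 6, -2], [-1, -1, x - 5], [1, 0, -1]]).

Evaluating gives χ_A(x) = x^4 - 24x^3 + 216x^2 - 864x + 1296 = (x - 6)^4.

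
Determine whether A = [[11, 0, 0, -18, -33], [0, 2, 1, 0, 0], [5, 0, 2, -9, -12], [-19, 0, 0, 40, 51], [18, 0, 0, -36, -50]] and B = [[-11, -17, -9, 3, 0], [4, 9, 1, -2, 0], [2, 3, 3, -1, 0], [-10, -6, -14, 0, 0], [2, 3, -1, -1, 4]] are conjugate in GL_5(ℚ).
Yes.

Two matrices over a field are similar if and only if they have the same invariant factors.

Both A and B have characteristic polynomial (x - 4)(x - 2)^3(x + 5) and minimal polynomial (x - 4)(x - 2)^3(x + 5). Computing further, both have invariant factors (x - 4)(x - 2)^3(x + 5). Hence A and B are similar.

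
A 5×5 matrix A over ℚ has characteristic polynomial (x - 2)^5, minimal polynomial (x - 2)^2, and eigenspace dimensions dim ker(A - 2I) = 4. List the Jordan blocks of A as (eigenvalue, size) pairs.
λ = 2: algebraic multiplicity 5 (exponent in χ_A), largest block size 2 (exponent in m_A), 4 blocks (geometric multiplicity). These force block sizes [2, 1, 1, 1].

Jordan blocks: (2, 2), (2, 1), (2, 1), (2, 1)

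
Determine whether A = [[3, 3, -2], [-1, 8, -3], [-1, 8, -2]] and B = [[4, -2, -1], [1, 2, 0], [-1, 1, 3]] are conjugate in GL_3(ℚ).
Two matrices over a field are similar if and only if they have the same invariant factors.

Both A and B have characteristic polynomial (x - 3)^3 and minimal polynomial (x - 3)^3. Computing further, both have invariant factors (x - 3)^3. Hence A and B are similar.

Yes.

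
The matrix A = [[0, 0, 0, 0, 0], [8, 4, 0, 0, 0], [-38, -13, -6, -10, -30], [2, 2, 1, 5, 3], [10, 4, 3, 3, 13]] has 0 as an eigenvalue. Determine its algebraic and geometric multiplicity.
algebraic multiplicity 1, geometric multiplicity 1

The characteristic polynomial is x(x - 4)^4, so the factor x appears with exponent 1: the algebraic multiplicity is 1.

rank(A) = 4, so the eigenspace has dimension 5 - 4 = 1: the geometric multiplicity is 1.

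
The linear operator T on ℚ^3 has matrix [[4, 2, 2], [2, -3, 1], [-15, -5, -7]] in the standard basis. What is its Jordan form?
J = [[-2, 1, 0], [0, -2, 1], [0, 0, -2]]

The characteristic polynomial is det(xI - A) = (x + 2)^3, so the eigenvalues are -2 (algebraic multiplicity 3).

For λ = -2: rank(A + 2I) = 2, rank((A + 2I)^2) = 1, rank((A + 2I)^3) = 0. The eigenspace has dimension 3 - 2 = 1, so there is 1 Jordan block; the rank sequence gives block sizes [3].

Assembling the blocks gives the Jordan form J above.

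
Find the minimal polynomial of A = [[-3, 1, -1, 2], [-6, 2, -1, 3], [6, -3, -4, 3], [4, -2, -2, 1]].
m_A(x) = (x + 1)^2

The characteristic polynomial factors as (x + 1)^4. The minimal polynomial is ∏(x - λ)^{k_λ} where k_λ is the size of the largest Jordan block at λ.

For λ = -1: rank(A + I) = 2, and the largest Jordan block has size 2 (the smallest k with rank((A + I)^k) = rank((A + I)^(k+1))).

So m_A(x) = (x + 1)^2.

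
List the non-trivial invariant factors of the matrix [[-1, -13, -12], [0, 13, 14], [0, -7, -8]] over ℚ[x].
The Jordan structure of A has elementary divisors (x + 1)^2, (x - 6). Arranging the block sizes at each eigenvalue in decreasing order and taking row products gives the invariant factors.

Invariant factors (smallest first, each dividing the next): (x - 6)(x + 1)^2.

Check: the last factor (x - 6)(x + 1)^2 is the minimal polynomial, and the product (x - 6)(x + 1)^2 is the characteristic polynomial.

(x - 6)(x + 1)^2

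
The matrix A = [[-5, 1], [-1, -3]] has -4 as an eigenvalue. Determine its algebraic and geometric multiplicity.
algebraic multiplicity 2, geometric multiplicity 1

The characteristic polynomial is (x + 4)^2, so the factor x + 4 appears with exponent 2: the algebraic multiplicity is 2.

rank(A + 4I) = 1, so the eigenspace has dimension 2 - 1 = 1: the geometric multiplicity is 1.

Since 1 < 2, A is not diagonalizable.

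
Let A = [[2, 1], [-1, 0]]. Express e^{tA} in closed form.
A has Jordan form J = [[1, 1], [0, 1]] with A = PJP^{-1}, so e^{tA} = P e^{tJ} P^{-1}.

For a Jordan block J_k(λ), e^{tJ_k(λ)} = e^{λt} · (I + tN + t^2 N^2/2! + ... + t^{k-1} N^{k-1}/(k-1)!) where N is the nilpotent superdiagonal part.

Assembling the blocks and conjugating back gives the entries of e^{tA} as shown above.

e^{tA} = [[(t + 1)*e^{t}, t*e^{t}], [-t*e^{t}, (1 - t)*e^{t}]]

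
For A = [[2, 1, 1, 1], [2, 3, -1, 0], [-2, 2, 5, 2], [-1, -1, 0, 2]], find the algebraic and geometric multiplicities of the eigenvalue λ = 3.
The characteristic polynomial is (x - 3)^4, so the factor x - 3 appears with exponent 4: the algebraic multiplicity is 4.

rank(A - 3I) = 2, so the eigenspace has dimension 4 - 2 = 2: the geometric multiplicity is 2.

Since 2 < 4, A is not diagonalizable.

algebraic multiplicity 4, geometric multiplicity 2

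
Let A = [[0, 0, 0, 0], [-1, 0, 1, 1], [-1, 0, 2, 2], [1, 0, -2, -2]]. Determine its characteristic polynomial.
χ_A(x) = x^4

xI - A = [[x, 0, 0, 0], [1, x, -1, -1], [1, 0, x - 2, -2], [-1, 0, 2, x + 2]].

Expanding det(xI - A) along the first row:
det(xI - A) = + (x)·det([[x, -1, -1], [0, x - 2, -2], [0, 2, x + 2]]) - (0)·det([[1, -1, -1], [1, x - 2, -2], [-1, 2, x + 2]]) + (0)·det([[1, x, -1], [1, 0, -2], [-1, 0, x + 2]]) - (0)·det([[1, x, -1], [1, 0, x - 2], [-1, 0, 2]]).

Evaluating gives χ_A(x) = x^4.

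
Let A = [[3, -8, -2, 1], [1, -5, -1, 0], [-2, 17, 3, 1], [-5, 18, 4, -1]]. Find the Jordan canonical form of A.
J = [[0, 1, 0, 0], [0, 0, 0, 0], [0, 0, 0, 1], [0, 0, 0, 0]]

The characteristic polynomial is det(xI - A) = x^4, so the eigenvalues are 0 (algebraic multiplicity 4).

For λ = 0: rank(A) = 2, rank(A^2) = 0. The eigenspace has dimension 4 - 2 = 2, so there are 2 Jordan blocks; the rank sequence gives block sizes [2, 2].

Assembling the blocks gives the Jordan form J above.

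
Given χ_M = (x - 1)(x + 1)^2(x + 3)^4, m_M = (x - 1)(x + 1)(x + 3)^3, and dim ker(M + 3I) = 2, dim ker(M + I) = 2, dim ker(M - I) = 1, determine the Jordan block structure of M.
λ = -3: algebraic multiplicity 4 (exponent in χ_M), largest block size 3 (exponent in m_M), 2 blocks (geometric multiplicity). These force block sizes [3, 1].
λ = -1: algebraic multiplicity 2 (exponent in χ_M), largest block size 1 (exponent in m_M), 2 blocks (geometric multiplicity). These force block sizes [1, 1].
λ = 1: algebraic multiplicity 1 (exponent in χ_M), largest block size 1 (exponent in m_M), 1 block (geometric multiplicity). This forces block sizes [1].

Jordan blocks: (-3, 3), (-3, 1), (-1, 1), (-1, 1), (1, 1)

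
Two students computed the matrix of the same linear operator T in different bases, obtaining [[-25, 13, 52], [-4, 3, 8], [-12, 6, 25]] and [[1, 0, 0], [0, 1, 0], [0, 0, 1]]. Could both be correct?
No.

Both have characteristic polynomial (x - 1)^3, but the minimal polynomial of A is (x - 1)^2 while the minimal polynomial of B is x - 1. The minimal polynomial is a similarity invariant, so A and B are not similar.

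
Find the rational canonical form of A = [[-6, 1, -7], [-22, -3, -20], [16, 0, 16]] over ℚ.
R = [[0, 0, -16], [1, 0, -8], [0, 1, 7]]

The invariant factors of A (the non-unit diagonal entries of the Smith normal form of xI - A over ℚ[x]) are (x - 4)^2(x + 1), each dividing the next. The characteristic polynomial is their product, (x - 4)^2(x + 1).

The rational canonical form is the block-diagonal matrix of companion matrices C(f_i):
R = [[0, 0, -16], [1, 0, -8], [0, 1, 7]].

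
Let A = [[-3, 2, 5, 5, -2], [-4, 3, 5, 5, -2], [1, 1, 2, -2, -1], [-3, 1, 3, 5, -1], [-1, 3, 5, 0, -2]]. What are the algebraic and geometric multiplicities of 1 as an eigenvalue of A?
The characteristic polynomial is (x - 1)^5, so the factor x - 1 appears with exponent 5: the algebraic multiplicity is 5.

rank(A - I) = 2, so the eigenspace has dimension 5 - 2 = 3: the geometric multiplicity is 3.

Since 3 < 5, A is not diagonalizable.

algebraic multiplicity 5, geometric multiplicity 3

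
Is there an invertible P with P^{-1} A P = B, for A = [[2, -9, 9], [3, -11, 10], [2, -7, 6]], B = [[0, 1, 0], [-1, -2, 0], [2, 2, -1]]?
Both have characteristic polynomial (x + 1)^3, but the minimal polynomial of A is (x + 1)^3 while the minimal polynomial of B is (x + 1)^2. The minimal polynomial is a similarity invariant, so A and B are not similar.

No.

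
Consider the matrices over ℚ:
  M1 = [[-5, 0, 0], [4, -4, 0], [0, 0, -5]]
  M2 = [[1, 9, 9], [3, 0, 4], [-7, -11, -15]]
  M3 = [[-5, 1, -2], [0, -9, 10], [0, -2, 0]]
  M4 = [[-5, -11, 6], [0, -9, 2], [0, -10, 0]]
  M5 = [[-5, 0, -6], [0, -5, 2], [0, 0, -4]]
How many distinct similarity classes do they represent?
2 classes: {M1, M5}, {M2, M3, M4}

Characteristic polynomials: χ_{M1} = (x + 4)(x + 5)^2, χ_{M2} = (x + 4)(x + 5)^2, χ_{M3} = (x + 4)(x + 5)^2, χ_{M4} = (x + 4)(x + 5)^2, χ_{M5} = (x + 4)(x + 5)^2.

{M1, M5}: invariant factors x + 5, (x + 4)(x + 5).

{M2, M3, M4}: invariant factors (x + 4)(x + 5)^2.

Matrices are similar if and only if their invariant-factor lists agree; the partition into similarity classes is {M1, M5}, {M2, M3, M4}.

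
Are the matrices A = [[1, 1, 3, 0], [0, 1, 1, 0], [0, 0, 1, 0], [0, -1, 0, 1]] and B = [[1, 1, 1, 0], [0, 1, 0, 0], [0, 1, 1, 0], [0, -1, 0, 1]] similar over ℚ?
Two matrices over a field are similar if and only if they have the same invariant factors.

Both A and B have characteristic polynomial (x - 1)^4 and minimal polynomial (x - 1)^3. Computing further, both have invariant factors x - 1, (x - 1)^3. Hence A and B are similar.

Yes.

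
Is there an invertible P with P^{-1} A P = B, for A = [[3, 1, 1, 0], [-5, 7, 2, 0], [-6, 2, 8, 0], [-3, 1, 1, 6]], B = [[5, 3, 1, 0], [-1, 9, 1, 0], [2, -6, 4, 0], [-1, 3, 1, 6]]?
No.

Both have characteristic polynomial (x - 6)^4, but the minimal polynomial of A is (x - 6)^3 while the minimal polynomial of B is (x - 6)^2. The minimal polynomial is a similarity invariant, so A and B are not similar.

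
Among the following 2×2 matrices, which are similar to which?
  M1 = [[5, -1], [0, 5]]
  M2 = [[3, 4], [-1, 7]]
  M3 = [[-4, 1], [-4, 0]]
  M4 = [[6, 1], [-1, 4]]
2 classes: {M1, M2, M4}, {M3}

Characteristic polynomials: χ_{M1} = (x - 5)^2, χ_{M2} = (x - 5)^2, χ_{M3} = (x + 2)^2, χ_{M4} = (x - 5)^2.

{M1, M2, M4}: invariant factors (x - 5)^2.

{M3}: invariant factors (x + 2)^2.

Matrices are similar if and only if their invariant-factor lists agree; the partition into similarity classes is {M1, M2, M4}, {M3}.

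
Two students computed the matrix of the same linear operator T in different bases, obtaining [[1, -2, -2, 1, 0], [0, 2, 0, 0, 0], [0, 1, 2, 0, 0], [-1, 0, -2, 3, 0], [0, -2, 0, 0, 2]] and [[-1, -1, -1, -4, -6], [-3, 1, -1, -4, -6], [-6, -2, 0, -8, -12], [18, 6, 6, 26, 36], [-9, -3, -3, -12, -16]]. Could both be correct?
No.

Both have characteristic polynomial (x - 2)^5 and minimal polynomial (x - 2)^2. But rank(A - 2I) = 2 for A while rank(B - 2I) = 1 for B, so the number of Jordan blocks at λ = 2 differs. A and B are not similar.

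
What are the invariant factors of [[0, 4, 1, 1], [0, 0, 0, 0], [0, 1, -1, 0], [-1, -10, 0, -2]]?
x(x + 1)^3

The Jordan structure of A has elementary divisors (x + 1)^3, x. Arranging the block sizes at each eigenvalue in decreasing order and taking row products gives the invariant factors.

Invariant factors (smallest first, each dividing the next): x(x + 1)^3.

Check: the last factor x(x + 1)^3 is the minimal polynomial, and the product x(x + 1)^3 is the characteristic polynomial.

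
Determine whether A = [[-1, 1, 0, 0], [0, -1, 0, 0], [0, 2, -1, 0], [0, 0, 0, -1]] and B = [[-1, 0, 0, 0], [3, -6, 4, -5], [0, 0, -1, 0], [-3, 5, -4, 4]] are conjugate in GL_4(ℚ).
Yes.

Two matrices over a field are similar if and only if they have the same invariant factors.

Both A and B have characteristic polynomial (x + 1)^4 and minimal polynomial (x + 1)^2. Computing further, both have invariant factors x + 1, x + 1, (x + 1)^2. Hence A and B are similar.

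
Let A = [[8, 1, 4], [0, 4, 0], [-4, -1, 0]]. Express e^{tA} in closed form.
e^{tA} = [[(4*t + 1)*e^{4*t}, t*e^{4*t}, 4*t*e^{4*t}], [0, e^{4*t}, 0], [-4*t*e^{4*t}, -t*e^{4*t}, (1 - 4*t)*e^{4*t}]]

A has Jordan form J = [[4, 1, 0], [0, 4, 0], [0, 0, 4]] with A = PJP^{-1}, so e^{tA} = P e^{tJ} P^{-1}.

For a Jordan block J_k(λ), e^{tJ_k(λ)} = e^{λt} · (I + tN + t^2 N^2/2! + ... + t^{k-1} N^{k-1}/(k-1)!) where N is the nilpotent superdiagonal part.

Assembling the blocks and conjugating back gives the entries of e^{tA} as shown above.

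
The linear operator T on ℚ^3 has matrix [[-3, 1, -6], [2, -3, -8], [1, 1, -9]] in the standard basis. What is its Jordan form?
The characteristic polynomial is det(xI - A) = (x + 5)^3, so the eigenvalues are -5 (algebraic multiplicity 3).

For λ = -5: rank(A + 5I) = 2, rank((A + 5I)^2) = 1, rank((A + 5I)^3) = 0. The eigenspace has dimension 3 - 2 = 1, so there is 1 Jordan block; the rank sequence gives block sizes [3].

Assembling the blocks gives the Jordan form J above.

J = [[-5, 1, 0], [0, -5, 1], [0, 0, -5]]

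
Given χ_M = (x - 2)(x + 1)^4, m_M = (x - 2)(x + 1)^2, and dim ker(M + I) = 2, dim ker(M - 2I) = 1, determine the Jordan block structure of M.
Jordan blocks: (-1, 2), (-1, 2), (2, 1)

λ = -1: algebraic multiplicity 4 (exponent in χ_M), largest block size 2 (exponent in m_M), 2 blocks (geometric multiplicity). These force block sizes [2, 2].
λ = 2: algebraic multiplicity 1 (exponent in χ_M), largest block size 1 (exponent in m_M), 1 block (geometric multiplicity). This forces block sizes [1].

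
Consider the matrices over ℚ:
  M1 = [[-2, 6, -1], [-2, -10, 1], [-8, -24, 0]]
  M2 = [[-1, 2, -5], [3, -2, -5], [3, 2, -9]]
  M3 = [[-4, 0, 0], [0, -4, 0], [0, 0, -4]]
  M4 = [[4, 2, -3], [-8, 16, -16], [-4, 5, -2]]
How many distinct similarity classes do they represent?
3 classes: {M1, M2}, {M3}, {M4}

Characteristic polynomials: χ_{M1} = (x + 4)^3, χ_{M2} = (x + 4)^3, χ_{M3} = (x + 4)^3, χ_{M4} = (x - 6)^3.

{M1, M2}: invariant factors x + 4, (x + 4)^2.

{M3}: invariant factors x + 4, x + 4, x + 4.

{M4}: invariant factors (x - 6)^3.

Matrices are similar if and only if their invariant-factor lists agree; the partition into similarity classes is {M1, M2}, {M3}, {M4}.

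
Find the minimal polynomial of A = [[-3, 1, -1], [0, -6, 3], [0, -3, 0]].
m_A(x) = (x + 3)^2

The characteristic polynomial factors as (x + 3)^3. The minimal polynomial is ∏(x - λ)^{k_λ} where k_λ is the size of the largest Jordan block at λ.

For λ = -3: rank(A + 3I) = 1, and the largest Jordan block has size 2 (the smallest k with rank((A + 3I)^k) = rank((A + 3I)^(k+1))).

So m_A(x) = (x + 3)^2.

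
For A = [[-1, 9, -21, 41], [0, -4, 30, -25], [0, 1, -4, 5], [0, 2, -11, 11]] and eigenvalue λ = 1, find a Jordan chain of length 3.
We seek v_1 ∈ ker((A - I)^3) \ ker((A - I)^2), then set v_{i+1} = (A - I) v_i.

One such chain is v_1 = [[-1, -4, 0, 1]]^T, v_2 = [[7, -5, 1, 2]]^T, v_3 = [[2, 5, 0, -1]]^T. Check: (A - I) v_3 = [[0, 0, 0, 0]]^T = 0.

v_1 = [[-1, -4, 0, 1]]^T, v_2 = [[7, -5, 1, 2]]^T, v_3 = [[2, 5, 0, -1]]^T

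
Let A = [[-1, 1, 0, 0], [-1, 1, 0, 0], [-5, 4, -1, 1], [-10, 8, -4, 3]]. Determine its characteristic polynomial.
xI - A = [[x + 1, -1, 0, 0], [1, x - 1, 0, 0], [5, -4, x + 1, -1], [10, -8, 4, x - 3]].

Expanding det(xI - A) along the first row:
det(xI - A) = + (x + 1)·det([[x - 1, 0, 0], [-4, x + 1, -1], [-8, 4, x - 3]]) - (-1)·det([[1, 0, 0], [5, x + 1, -1], [10, 4, x - 3]]) + (0)·det([[1, x - 1, 0], [5, -4, -1], [10, -8, x - 3]]) - (0)·det([[1, x - 1, 0], [5, -4, x + 1], [10, -8, 4]]).

Evaluating gives χ_A(x) = x^4 - 2x^3 + x^2 = x^2(x - 1)^2.

χ_A(x) = x^2(x - 1)^2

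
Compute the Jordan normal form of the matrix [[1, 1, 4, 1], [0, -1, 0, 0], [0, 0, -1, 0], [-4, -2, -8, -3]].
J = [[-1, 1, 0, 0], [0, -1, 0, 0], [0, 0, -1, 0], [0, 0, 0, -1]]

The characteristic polynomial is det(xI - A) = (x + 1)^4, so the eigenvalues are -1 (algebraic multiplicity 4).

For λ = -1: rank(A + I) = 1, rank((A + I)^2) = 0. The eigenspace has dimension 4 - 1 = 3, so there are 3 Jordan blocks; the rank sequence gives block sizes [2, 1, 1].

Assembling the blocks gives the Jordan form J above.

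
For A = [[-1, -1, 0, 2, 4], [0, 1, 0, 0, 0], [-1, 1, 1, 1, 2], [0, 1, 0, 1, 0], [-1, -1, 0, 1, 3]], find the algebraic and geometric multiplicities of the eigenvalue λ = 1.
algebraic multiplicity 5, geometric multiplicity 3

The characteristic polynomial is (x - 1)^5, so the factor x - 1 appears with exponent 5: the algebraic multiplicity is 5.

rank(A - I) = 2, so the eigenspace has dimension 5 - 2 = 3: the geometric multiplicity is 3.

Since 3 < 5, A is not diagonalizable.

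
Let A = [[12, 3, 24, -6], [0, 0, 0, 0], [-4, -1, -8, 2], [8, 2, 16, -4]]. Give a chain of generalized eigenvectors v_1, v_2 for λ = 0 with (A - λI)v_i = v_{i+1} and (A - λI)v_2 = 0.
We seek v_1 ∈ ker(A^2) \ ker(A), then set v_{i+1} = A v_i.

One such chain is v_1 = [[-2, 1, 1, 0]]^T, v_2 = [[3, 0, -1, 2]]^T. Check: A v_2 = [[0, 0, 0, 0]]^T = 0.

v_1 = [[-2, 1, 1, 0]]^T, v_2 = [[3, 0, -1, 2]]^T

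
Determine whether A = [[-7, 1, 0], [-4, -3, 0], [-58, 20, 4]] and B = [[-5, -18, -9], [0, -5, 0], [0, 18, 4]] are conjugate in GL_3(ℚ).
No.

Both have characteristic polynomial (x - 4)(x + 5)^2, but the minimal polynomial of A is (x - 4)(x + 5)^2 while the minimal polynomial of B is (x - 4)(x + 5). The minimal polynomial is a similarity invariant, so A and B are not similar.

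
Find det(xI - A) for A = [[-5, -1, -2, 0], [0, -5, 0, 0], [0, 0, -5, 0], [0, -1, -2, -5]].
χ_A(x) = (x + 5)^4

xI - A = [[x + 5, 1, 2, 0], [0, x + 5, 0, 0], [0, 0, x + 5, 0], [0, 1, 2, x + 5]].

Expanding det(xI - A) along the first row:
det(xI - A) = + (x + 5)·det([[x + 5, 0, 0], [0, x + 5, 0], [1, 2, x + 5]]) - (1)·det([[0, 0, 0], [0, x + 5, 0], [0, 2, x + 5]]) + (2)·det([[0, x + 5, 0], [0, 0, 0], [0, 1, x + 5]]) - (0)·det([[0, x + 5, 0], [0, 0, x + 5], [0, 1, 2]]).

Evaluating gives χ_A(x) = x^4 + 20x^3 + 150x^2 + 500x + 625 = (x + 5)^4.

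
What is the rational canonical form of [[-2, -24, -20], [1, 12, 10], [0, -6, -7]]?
The invariant factors of A (the non-unit diagonal entries of the Smith normal form of xI - A over ℚ[x]) are x(x - 5)(x + 2), each dividing the next. The characteristic polynomial is their product, x(x - 5)(x + 2).

The rational canonical form is the block-diagonal matrix of companion matrices C(f_i):
R = [[0, 0, 0], [1, 0, 10], [0, 1, 3]].

R = [[0, 0, 0], [1, 0, 10], [0, 1, 3]]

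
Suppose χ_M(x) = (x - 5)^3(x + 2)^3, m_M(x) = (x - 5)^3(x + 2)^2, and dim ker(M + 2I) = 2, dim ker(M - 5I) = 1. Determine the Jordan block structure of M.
λ = -2: algebraic multiplicity 3 (exponent in χ_M), largest block size 2 (exponent in m_M), 2 blocks (geometric multiplicity). These force block sizes [2, 1].
λ = 5: algebraic multiplicity 3 (exponent in χ_M), largest block size 3 (exponent in m_M), 1 block (geometric multiplicity). This forces block sizes [3].

Jordan blocks: (-2, 2), (-2, 1), (5, 3)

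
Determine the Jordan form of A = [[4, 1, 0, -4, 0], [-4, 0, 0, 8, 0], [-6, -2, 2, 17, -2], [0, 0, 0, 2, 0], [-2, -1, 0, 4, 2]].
J = [[2, 1, 0, 0, 0], [0, 2, 0, 0, 0], [0, 0, 2, 1, 0], [0, 0, 0, 2, 0], [0, 0, 0, 0, 2]]

The characteristic polynomial is det(xI - A) = (x - 2)^5, so the eigenvalues are 2 (algebraic multiplicity 5).

For λ = 2: rank(A - 2I) = 2, rank((A - 2I)^2) = 0. The eigenspace has dimension 5 - 2 = 3, so there are 3 Jordan blocks; the rank sequence gives block sizes [2, 2, 1].

Assembling the blocks gives the Jordan form J above.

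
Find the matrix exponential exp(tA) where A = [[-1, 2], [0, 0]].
e^{tA} = [[e^{-t}, 2 - 2*e^{-t}], [0, 1]]

A has Jordan form J = [[-1, 0], [0, 0]] with A = PJP^{-1}, so e^{tA} = P e^{tJ} P^{-1}.

For a Jordan block J_k(λ), e^{tJ_k(λ)} = e^{λt} · (I + tN + t^2 N^2/2! + ... + t^{k-1} N^{k-1}/(k-1)!) where N is the nilpotent superdiagonal part.

Assembling the blocks and conjugating back gives the entries of e^{tA} as shown above.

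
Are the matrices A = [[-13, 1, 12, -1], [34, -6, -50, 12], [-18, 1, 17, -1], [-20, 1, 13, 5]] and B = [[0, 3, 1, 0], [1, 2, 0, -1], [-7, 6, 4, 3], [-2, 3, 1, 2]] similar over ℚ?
No.

trace(A) = 3 but trace(B) = 8. The trace is a similarity invariant, so A and B are not similar.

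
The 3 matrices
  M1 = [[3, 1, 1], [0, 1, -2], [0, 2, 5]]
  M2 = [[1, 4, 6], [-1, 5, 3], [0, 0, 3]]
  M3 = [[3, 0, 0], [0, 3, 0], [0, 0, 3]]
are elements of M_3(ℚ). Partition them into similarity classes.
2 classes: {M1, M2}, {M3}

Characteristic polynomials: χ_{M1} = (x - 3)^3, χ_{M2} = (x - 3)^3, χ_{M3} = (x - 3)^3.

{M1, M2}: invariant factors x - 3, (x - 3)^2.

{M3}: invariant factors x - 3, x - 3, x - 3.

Matrices are similar if and only if their invariant-factor lists agree; the partition into similarity classes is {M1, M2}, {M3}.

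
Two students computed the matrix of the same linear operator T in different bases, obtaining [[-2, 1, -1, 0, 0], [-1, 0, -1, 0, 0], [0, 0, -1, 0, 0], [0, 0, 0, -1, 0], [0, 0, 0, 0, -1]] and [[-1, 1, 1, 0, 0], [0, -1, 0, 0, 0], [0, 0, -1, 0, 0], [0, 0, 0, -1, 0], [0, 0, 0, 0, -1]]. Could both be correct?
Yes.

Two matrices over a field are similar if and only if they have the same invariant factors.

Both A and B have characteristic polynomial (x + 1)^5 and minimal polynomial (x + 1)^2. Computing further, both have invariant factors x + 1, x + 1, x + 1, (x + 1)^2. Hence A and B are similar.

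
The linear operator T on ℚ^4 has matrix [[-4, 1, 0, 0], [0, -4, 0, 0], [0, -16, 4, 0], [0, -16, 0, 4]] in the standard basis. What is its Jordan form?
The characteristic polynomial is det(xI - A) = (x - 4)^2(x + 4)^2, so the eigenvalues are -4 (algebraic multiplicity 2), 4 (algebraic multiplicity 2).

For λ = -4: rank(A + 4I) = 3, rank((A + 4I)^2) = 2. The eigenspace has dimension 4 - 3 = 1, so there is 1 Jordan block; the rank sequence gives block sizes [2].

For λ = 4: rank(A - 4I) = 2. The eigenspace has dimension 4 - 2 = 2, so there are 2 Jordan blocks; the rank sequence gives block sizes [1, 1].

Assembling the blocks gives the Jordan form J above.

J = [[-4, 1, 0, 0], [0, -4, 0, 0], [0, 0, 4, 0], [0, 0, 0, 4]]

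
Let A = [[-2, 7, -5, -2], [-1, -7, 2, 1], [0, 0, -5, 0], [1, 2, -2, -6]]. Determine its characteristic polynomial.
xI - A = [[x + 2, -7, 5, 2], [1, x + 7, -2, -1], [0, 0, x + 5, 0], [-1, -2, 2, x + 6]].

Expanding det(xI - A) along the first row:
det(xI - A) = + (x + 2)·det([[x + 7, -2, -1], [0, x + 5, 0], [-2, 2, x + 6]]) - (-7)·det([[1, -2, -1], [0, x + 5, 0], [-1, 2, x + 6]]) + (5)·det([[1, x + 7, -1], [0, 0, 0], [-1, -2, x + 6]]) - (2)·det([[1, x + 7, -2], [0, 0, x + 5], [-1, -2, 2]]).

Evaluating gives χ_A(x) = x^4 + 20x^3 + 150x^2 + 500x + 625 = (x + 5)^4.

χ_A(x) = (x + 5)^4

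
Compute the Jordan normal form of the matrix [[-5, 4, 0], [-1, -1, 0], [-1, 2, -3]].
The characteristic polynomial is det(xI - A) = (x + 3)^3, so the eigenvalues are -3 (algebraic multiplicity 3).

For λ = -3: rank(A + 3I) = 1, rank((A + 3I)^2) = 0. The eigenspace has dimension 3 - 1 = 2, so there are 2 Jordan blocks; the rank sequence gives block sizes [2, 1].

Assembling the blocks gives the Jordan form J above.

J = [[-3, 1, 0], [0, -3, 0], [0, 0, -3]]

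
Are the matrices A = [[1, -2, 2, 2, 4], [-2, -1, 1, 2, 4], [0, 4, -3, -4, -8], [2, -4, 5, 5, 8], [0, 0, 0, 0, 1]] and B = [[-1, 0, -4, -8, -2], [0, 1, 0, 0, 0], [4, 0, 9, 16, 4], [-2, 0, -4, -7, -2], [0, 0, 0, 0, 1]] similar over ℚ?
Both have characteristic polynomial (x - 1)^4(x + 1), but the minimal polynomial of A is (x - 1)^2(x + 1) while the minimal polynomial of B is (x - 1)(x + 1). The minimal polynomial is a similarity invariant, so A and B are not similar.

No.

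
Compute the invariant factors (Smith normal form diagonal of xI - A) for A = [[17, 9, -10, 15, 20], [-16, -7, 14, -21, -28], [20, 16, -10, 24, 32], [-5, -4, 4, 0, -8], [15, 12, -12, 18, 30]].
The Jordan structure of A has elementary divisors (x - 6)^3, (x - 6), (x - 6). Arranging the block sizes at each eigenvalue in decreasing order and taking row products gives the invariant factors.

Invariant factors (smallest first, each dividing the next): x - 6, x - 6, (x - 6)^3.

Check: the last factor (x - 6)^3 is the minimal polynomial, and the product (x - 6)^5 is the characteristic polynomial.

x - 6, x - 6, (x - 6)^3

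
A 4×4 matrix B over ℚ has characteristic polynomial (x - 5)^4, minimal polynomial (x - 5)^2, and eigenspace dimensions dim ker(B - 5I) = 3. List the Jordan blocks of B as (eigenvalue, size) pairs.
λ = 5: algebraic multiplicity 4 (exponent in χ_B), largest block size 2 (exponent in m_B), 3 blocks (geometric multiplicity). These force block sizes [2, 1, 1].

Jordan blocks: (5, 2), (5, 1), (5, 1)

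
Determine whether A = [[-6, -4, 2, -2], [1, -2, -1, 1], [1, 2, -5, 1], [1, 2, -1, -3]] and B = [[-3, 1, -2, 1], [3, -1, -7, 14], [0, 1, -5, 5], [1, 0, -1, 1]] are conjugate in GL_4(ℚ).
trace(A) = -16 but trace(B) = -8. The trace is a similarity invariant, so A and B are not similar.

No.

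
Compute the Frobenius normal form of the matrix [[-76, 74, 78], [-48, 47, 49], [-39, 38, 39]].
R = [[0, 0, 20], [1, 0, -29], [0, 1, 10]]

The invariant factors of A (the non-unit diagonal entries of the Smith normal form of xI - A over ℚ[x]) are (x - 5)(x - 4)(x - 1), each dividing the next. The characteristic polynomial is their product, (x - 5)(x - 4)(x - 1).

The rational canonical form is the block-diagonal matrix of companion matrices C(f_i):
R = [[0, 0, 20], [1, 0, -29], [0, 1, 10]].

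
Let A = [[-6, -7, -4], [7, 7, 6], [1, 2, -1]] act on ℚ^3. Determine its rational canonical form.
The invariant factors of A (the non-unit diagonal entries of the Smith normal form of xI - A over ℚ[x]) are x^3 - 2x + 5, each dividing the next. The characteristic polynomial is their product, x^3 - 2x + 5.

The rational canonical form is the block-diagonal matrix of companion matrices C(f_i):
R = [[0, 0, -5], [1, 0, 2], [0, 1, 0]].

Note the characteristic polynomial does not split into linear factors over ℚ, so A has no Jordan form over ℚ; the rational canonical form exists over any field.

R = [[0, 0, -5], [1, 0, 2], [0, 1, 0]]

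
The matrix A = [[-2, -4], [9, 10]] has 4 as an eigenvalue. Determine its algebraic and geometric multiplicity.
algebraic multiplicity 2, geometric multiplicity 1

The characteristic polynomial is (x - 4)^2, so the factor x - 4 appears with exponent 2: the algebraic multiplicity is 2.

rank(A - 4I) = 1, so the eigenspace has dimension 2 - 1 = 1: the geometric multiplicity is 1.

Since 1 < 2, A is not diagonalizable.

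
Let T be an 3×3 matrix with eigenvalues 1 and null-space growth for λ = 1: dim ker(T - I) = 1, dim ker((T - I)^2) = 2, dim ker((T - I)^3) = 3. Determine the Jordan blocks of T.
Jordan blocks: (1, 3)

λ = 1: successive nullity increments [1, 1, 1] count blocks of size ≥ k; block sizes are [3].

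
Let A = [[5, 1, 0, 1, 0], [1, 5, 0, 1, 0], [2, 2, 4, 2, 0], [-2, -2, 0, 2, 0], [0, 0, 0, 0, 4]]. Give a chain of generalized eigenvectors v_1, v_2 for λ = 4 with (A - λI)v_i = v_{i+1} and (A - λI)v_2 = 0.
We seek v_1 ∈ ker((A - 4I)^2) \ ker(A - 4I), then set v_{i+1} = (A - 4I) v_i.

One such chain is v_1 = [[4, 7, 8, -10, 0]]^T, v_2 = [[1, 1, 2, -2, 0]]^T. Check: (A - 4I) v_2 = [[0, 0, 0, 0, 0]]^T = 0.

v_1 = [[4, 7, 8, -10, 0]]^T, v_2 = [[1, 1, 2, -2, 0]]^T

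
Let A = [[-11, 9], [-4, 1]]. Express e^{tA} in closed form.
A has Jordan form J = [[-5, 1], [0, -5]] with A = PJP^{-1}, so e^{tA} = P e^{tJ} P^{-1}.

For a Jordan block J_k(λ), e^{tJ_k(λ)} = e^{λt} · (I + tN + t^2 N^2/2! + ... + t^{k-1} N^{k-1}/(k-1)!) where N is the nilpotent superdiagonal part.

Assembling the blocks and conjugating back gives the entries of e^{tA} as shown above.

e^{tA} = [[(1 - 6*t)*e^{-5*t}, 9*t*e^{-5*t}], [-4*t*e^{-5*t}, (6*t + 1)*e^{-5*t}]]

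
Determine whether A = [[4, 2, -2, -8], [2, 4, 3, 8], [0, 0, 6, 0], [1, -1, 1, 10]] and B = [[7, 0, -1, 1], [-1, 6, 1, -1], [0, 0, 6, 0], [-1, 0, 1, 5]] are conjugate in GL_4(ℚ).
No.

Both have characteristic polynomial (x - 6)^4, but the minimal polynomial of A is (x - 6)^3 while the minimal polynomial of B is (x - 6)^2. The minimal polynomial is a similarity invariant, so A and B are not similar.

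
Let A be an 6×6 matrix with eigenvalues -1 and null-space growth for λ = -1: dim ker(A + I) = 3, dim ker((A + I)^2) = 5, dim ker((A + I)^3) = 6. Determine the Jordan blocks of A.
λ = -1: successive nullity increments [3, 2, 1] count blocks of size ≥ k; block sizes are [3, 2, 1].

Jordan blocks: (-1, 3), (-1, 2), (-1, 1)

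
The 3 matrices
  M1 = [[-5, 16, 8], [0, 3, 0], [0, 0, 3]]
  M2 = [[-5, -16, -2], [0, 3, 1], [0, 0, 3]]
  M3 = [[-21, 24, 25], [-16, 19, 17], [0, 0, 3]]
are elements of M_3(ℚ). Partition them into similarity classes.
2 classes: {M1}, {M2, M3}

Characteristic polynomials: χ_{M1} = (x - 3)^2(x + 5), χ_{M2} = (x - 3)^2(x + 5), χ_{M3} = (x - 3)^2(x + 5).

{M1}: invariant factors x - 3, (x - 3)(x + 5).

{M2, M3}: invariant factors (x - 3)^2(x + 5).

Matrices are similar if and only if their invariant-factor lists agree; the partition into similarity classes is {M1}, {M2, M3}.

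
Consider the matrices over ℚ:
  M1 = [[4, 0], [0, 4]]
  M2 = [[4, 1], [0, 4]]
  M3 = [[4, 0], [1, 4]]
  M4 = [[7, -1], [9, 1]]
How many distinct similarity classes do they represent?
Characteristic polynomials: χ_{M1} = (x - 4)^2, χ_{M2} = (x - 4)^2, χ_{M3} = (x - 4)^2, χ_{M4} = (x - 4)^2.

{M1}: invariant factors x - 4, x - 4.

{M2, M3, M4}: invariant factors (x - 4)^2.

Matrices are similar if and only if their invariant-factor lists agree; the partition into similarity classes is {M1}, {M2, M3, M4}.

2 classes: {M1}, {M2, M3, M4}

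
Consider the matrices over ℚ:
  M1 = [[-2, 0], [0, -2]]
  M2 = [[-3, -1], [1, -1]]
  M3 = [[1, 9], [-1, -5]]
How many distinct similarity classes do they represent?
2 classes: {M1}, {M2, M3}

Characteristic polynomials: χ_{M1} = (x + 2)^2, χ_{M2} = (x + 2)^2, χ_{M3} = (x + 2)^2.

{M1}: invariant factors x + 2, x + 2.

{M2, M3}: invariant factors (x + 2)^2.

Matrices are similar if and only if their invariant-factor lists agree; the partition into similarity classes is {M1}, {M2, M3}.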